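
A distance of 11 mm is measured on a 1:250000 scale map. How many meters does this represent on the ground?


ground = 11 mm * 250000 / 1000 = 2750.0 m

2750.0 m


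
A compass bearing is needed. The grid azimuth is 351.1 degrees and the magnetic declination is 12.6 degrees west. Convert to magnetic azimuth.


magnetic azimuth = grid azimuth - declination (east +ve)
mag_az = 351.1 - -12.6 = 3.7 degrees

3.7 degrees


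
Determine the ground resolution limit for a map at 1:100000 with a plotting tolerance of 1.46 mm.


ground = 1.46 mm * 100000 / 1000 = 146.0 m

146.0 m


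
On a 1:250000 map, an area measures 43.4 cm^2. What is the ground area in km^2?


ground_area = 43.4 * (250000/100)^2 = 271250000.0 m^2 = 271.25 km^2

271.25 km^2


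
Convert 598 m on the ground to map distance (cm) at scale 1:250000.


map_cm = 598 * 100 / 250000 = 0.2392 cm ≈ 0.24 cm

0.24 cm


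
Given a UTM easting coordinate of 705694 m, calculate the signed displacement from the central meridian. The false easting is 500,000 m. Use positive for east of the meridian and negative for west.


displacement = 705694 - 500000 = 205694 m

205694 m


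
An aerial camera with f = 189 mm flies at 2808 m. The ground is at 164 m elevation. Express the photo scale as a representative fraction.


scale = f / (H - h) = 189 mm / 2644 m = 189 / 2644000 = 1:13989

1:13989


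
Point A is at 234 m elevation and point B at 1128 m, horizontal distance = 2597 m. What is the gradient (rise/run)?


gradient = (1128 - 234) / 2597 = 894 / 2597 = 0.3442

0.3442


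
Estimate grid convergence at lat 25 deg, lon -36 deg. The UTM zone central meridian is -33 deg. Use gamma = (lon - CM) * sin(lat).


gamma = (-36 - -33) * sin(25) = -3 * 0.422618 = -1.268 degrees

-1.268 degrees


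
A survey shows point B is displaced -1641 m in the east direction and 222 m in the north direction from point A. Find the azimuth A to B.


az = atan2(-1641, 222) = -82.3 deg
adjusted to 0-360: 277.7 degrees

277.7 degrees


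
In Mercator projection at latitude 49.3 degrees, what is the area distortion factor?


area_distortion = 1/cos^2(49.3) = 2.352

2.352


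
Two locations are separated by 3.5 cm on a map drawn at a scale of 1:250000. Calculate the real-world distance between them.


ground = 3.5 cm * 250000 / 100 = 8750.0 m = 8.75 km

8.75 km


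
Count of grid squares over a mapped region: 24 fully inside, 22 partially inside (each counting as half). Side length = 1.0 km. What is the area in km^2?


effective squares = 24 + 22 * 0.5 = 35.0
area = 35.0 * 1.0 = 35.0 km^2

35.0 km^2


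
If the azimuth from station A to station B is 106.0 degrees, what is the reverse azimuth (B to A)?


back azimuth = (106.0 + 180) mod 360 = 286.0 degrees

286.0 degrees


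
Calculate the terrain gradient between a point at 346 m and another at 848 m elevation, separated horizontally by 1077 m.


gradient = (848 - 346) / 1077 = 502 / 1077 = 0.4661

0.4661


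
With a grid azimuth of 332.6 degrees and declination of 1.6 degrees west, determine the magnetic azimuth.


magnetic azimuth = grid azimuth - declination (east +ve)
mag_az = 332.6 - -1.6 = 334.2 degrees

334.2 degrees


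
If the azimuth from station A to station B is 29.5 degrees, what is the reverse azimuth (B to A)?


back azimuth = (29.5 + 180) mod 360 = 209.5 degrees

209.5 degrees


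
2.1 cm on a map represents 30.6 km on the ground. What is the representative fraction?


ground = 30.6 km = 3060000 cm; RF denominator = ground / map = 3060000 / 2.1 ≈ 1457143; RF = 1:1457143

1:1457143


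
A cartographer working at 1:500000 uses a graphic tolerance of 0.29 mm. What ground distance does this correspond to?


ground = 0.29 mm * 500000 / 1000 = 145.0 m

145.0 m


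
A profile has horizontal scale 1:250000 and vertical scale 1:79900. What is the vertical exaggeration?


VE = horizontal_scale / vertical_scale = 250000 / 79900 ≈ 3.1

3.1x


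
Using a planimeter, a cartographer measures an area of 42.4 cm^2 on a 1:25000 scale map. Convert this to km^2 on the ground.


ground_area = 42.4 * (25000/100)^2 = 2650000.0 m^2 = 2.65 km^2

2.65 km^2


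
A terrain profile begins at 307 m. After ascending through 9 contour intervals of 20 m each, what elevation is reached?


elevation = 307 + 9 * 20 = 487 m

487 m


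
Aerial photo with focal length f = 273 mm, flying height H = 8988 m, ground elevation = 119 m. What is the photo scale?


scale = f / (H - h) = 273 mm / 8869 m = 273 / 8869000 = 1:32487

1:32487


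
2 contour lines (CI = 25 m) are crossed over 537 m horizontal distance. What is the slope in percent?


elevation change = 2 * 25 = 50 m
slope = 50 / 537 * 100 = 9.3%

9.3%


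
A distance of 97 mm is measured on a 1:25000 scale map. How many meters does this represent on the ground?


ground = 97 mm * 25000 / 1000 = 2425.0 m

2425.0 m


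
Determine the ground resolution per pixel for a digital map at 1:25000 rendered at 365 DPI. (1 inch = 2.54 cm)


pixel_cm = 2.54 / 365 ≈ 0.006959 cm
ground = pixel_cm * 25000 / 100 = 2.54 * 25000 / (365 * 100) = 63500 / 36500 ≈ 1.74 m

1.74 m


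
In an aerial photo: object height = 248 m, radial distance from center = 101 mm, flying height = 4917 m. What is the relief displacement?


d = h * r / H = 248 * 101 / 4917 = 5.09 mm

5.09 mm


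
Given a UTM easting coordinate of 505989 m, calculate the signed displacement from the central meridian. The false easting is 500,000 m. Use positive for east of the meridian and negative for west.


displacement = 505989 - 500000 = 5989 m

5989 m


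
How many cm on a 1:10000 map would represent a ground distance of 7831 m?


map_cm = 7831 * 100 / 10000 = 78.31 cm

78.31 cm


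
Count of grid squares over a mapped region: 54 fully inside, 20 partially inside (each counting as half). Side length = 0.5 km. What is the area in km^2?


effective squares = 54 + 20 * 0.5 = 64.0
area = 64.0 * 0.25 = 16.0 km^2

16.0 km^2


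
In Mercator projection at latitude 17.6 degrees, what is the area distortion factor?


area_distortion = 1/cos^2(17.6) = 1.101

1.101


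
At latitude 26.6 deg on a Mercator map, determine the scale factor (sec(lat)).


SF = 1 / cos(26.6) = 1 / 0.894154 = 1.118

1.118


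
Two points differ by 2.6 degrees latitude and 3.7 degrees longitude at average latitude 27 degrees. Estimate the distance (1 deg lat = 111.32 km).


dlat_km = 2.6 * 111.32 = 289.432
dlon_km = 3.7 * 111.32 * cos(27) ≈ 366.991
dist = sqrt(289.432^2 + 366.991^2) ≈ 467.4 km

467.4 km


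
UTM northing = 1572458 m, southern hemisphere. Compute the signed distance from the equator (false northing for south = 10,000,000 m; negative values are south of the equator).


For southern: actual = 1572458 - 10000000 = -8427542 m

-8427542 m


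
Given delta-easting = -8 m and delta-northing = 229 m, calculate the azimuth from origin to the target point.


az = atan2(-8, 229) = -2.0 deg
adjusted to 0-360: 358.0 degrees

358.0 degrees


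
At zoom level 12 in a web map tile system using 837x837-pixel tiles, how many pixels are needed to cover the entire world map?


tiles per axis = 2^12 = 4096
total tiles = 4096^2 = 16777216
pixels per axis = 4096 * 837 = 3428352
total pixels = 3428352^2 = 11753597435904

11753597435904 pixels


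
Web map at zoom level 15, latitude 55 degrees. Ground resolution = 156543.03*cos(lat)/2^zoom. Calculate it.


res = 156543.03 * cos(55) / 2^15 = 156543.03 * 0.57357644 / 32768 = 2.74 m/pixel

2.74 m/pixel


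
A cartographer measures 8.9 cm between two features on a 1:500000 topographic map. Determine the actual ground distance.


ground = 8.9 cm * 500000 / 100 = 44500.0 m = 44.5 km

44.5 km


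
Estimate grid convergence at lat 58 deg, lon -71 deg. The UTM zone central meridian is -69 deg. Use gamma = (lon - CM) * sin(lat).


gamma = (-71 - -69) * sin(58) = -2 * 0.848048 = -1.696 degrees

-1.696 degrees


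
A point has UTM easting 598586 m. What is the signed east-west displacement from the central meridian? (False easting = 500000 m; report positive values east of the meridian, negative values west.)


displacement = 598586 - 500000 = 98586 m

98586 m


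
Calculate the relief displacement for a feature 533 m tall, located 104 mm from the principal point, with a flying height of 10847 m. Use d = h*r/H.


d = h * r / H = 533 * 104 / 10847 = 5.11 mm

5.11 mm


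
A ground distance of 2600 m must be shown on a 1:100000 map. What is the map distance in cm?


map_cm = 2600 * 100 / 100000 = 2.6 cm

2.6 cm


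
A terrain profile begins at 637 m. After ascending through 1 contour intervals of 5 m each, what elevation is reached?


elevation = 637 + 1 * 5 = 642 m

642 m


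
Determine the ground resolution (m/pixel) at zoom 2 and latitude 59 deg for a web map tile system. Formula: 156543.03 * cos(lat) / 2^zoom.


res = 156543.03 * cos(59) / 2^2 = 156543.03 * 0.51503807 / 4 = 20156.41 m/pixel

20156.41 m/pixel


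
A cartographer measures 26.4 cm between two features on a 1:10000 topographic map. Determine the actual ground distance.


ground = 26.4 cm * 10000 / 100 = 2640.0 m = 2.64 km

2.64 km


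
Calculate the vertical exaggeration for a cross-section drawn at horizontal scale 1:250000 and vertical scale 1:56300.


VE = horizontal_scale / vertical_scale = 250000 / 56300 ≈ 4.4

4.4x


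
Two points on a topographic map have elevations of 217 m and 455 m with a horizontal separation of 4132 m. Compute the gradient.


gradient = (455 - 217) / 4132 = 238 / 4132 = 0.0576

0.0576


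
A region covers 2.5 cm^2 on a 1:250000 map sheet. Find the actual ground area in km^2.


ground_area = 2.5 * (250000/100)^2 = 15625000.0 m^2 = 15.625 km^2

15.625 km^2


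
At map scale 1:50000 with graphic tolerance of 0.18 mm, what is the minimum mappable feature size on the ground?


ground = 0.18 mm * 50000 / 1000 = 9.0 m

9.0 m


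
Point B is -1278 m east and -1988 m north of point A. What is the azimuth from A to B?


az = atan2(-1278, -1988) = -147.3 deg
adjusted to 0-360: 212.7 degrees

212.7 degrees


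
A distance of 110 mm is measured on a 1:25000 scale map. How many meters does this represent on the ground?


ground = 110 mm * 25000 / 1000 = 2750.0 m

2750.0 m


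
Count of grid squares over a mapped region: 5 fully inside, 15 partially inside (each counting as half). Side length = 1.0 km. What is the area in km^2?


effective squares = 5 + 15 * 0.5 = 12.5
area = 12.5 * 1.0 = 12.5 km^2

12.5 km^2


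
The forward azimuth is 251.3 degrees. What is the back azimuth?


back azimuth = (251.3 + 180) mod 360 = 71.3 degrees

71.3 degrees


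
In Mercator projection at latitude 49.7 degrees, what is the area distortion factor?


area_distortion = 1/cos^2(49.7) = 2.39

2.39


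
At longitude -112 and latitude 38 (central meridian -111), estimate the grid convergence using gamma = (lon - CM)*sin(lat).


gamma = (-112 - -111) * sin(38) = -1 * 0.615661 = -0.616 degrees

-0.616 degrees


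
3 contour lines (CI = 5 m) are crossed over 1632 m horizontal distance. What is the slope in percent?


elevation change = 3 * 5 = 15 m
slope = 15 / 1632 * 100 = 0.9%

0.9%


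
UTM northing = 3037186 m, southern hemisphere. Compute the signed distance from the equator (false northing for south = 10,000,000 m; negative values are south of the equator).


For southern: actual = 3037186 - 10000000 = -6962814 m

-6962814 m


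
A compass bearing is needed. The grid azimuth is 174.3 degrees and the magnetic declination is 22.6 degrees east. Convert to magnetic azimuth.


magnetic azimuth = grid azimuth - declination (east +ve)
mag_az = 174.3 - 22.6 = 151.7 degrees

151.7 degrees


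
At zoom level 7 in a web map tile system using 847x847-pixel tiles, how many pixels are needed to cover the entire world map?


tiles per axis = 2^7 = 128
total tiles = 128^2 = 16384
pixels per axis = 128 * 847 = 108416
total pixels = 108416^2 = 11754029056

11754029056 pixels


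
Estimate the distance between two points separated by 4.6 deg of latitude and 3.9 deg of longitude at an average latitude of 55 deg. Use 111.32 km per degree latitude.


dlat_km = 4.6 * 111.32 = 512.072
dlon_km = 3.9 * 111.32 * cos(55) ≈ 249.017
dist = sqrt(512.072^2 + 249.017^2) ≈ 569.4 km

569.4 km


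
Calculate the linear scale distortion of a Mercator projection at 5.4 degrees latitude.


SF = 1 / cos(5.4) = 1 / 0.995562 = 1.004

1.004


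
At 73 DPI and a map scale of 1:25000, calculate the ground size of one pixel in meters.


pixel_cm = 2.54 / 73 ≈ 0.034795 cm
ground = pixel_cm * 25000 / 100 = 2.54 * 25000 / (73 * 100) = 63500 / 7300 ≈ 8.7 m

8.7 m


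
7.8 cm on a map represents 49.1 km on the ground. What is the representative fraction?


ground = 49.1 km = 4910000 cm; RF denominator = ground / map = 4910000 / 7.8 ≈ 629487; RF = 1:629487

1:629487


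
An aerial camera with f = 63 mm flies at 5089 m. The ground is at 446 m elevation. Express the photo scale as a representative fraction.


scale = f / (H - h) = 63 mm / 4643 m = 63 / 4643000 = 1:73698

1:73698


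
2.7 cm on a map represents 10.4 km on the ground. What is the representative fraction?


ground = 10.4 km = 1040000 cm; RF denominator = ground / map = 1040000 / 2.7 ≈ 385185; RF = 1:385185

1:385185


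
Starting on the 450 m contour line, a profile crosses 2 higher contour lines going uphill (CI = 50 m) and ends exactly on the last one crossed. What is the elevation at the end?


elevation = 450 + 2 * 50 = 550 m

550 m


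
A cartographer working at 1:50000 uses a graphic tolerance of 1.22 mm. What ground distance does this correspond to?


ground = 1.22 mm * 50000 / 1000 = 61.0 m

61.0 m


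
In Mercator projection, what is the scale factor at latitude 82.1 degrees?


SF = 1 / cos(82.1) = 1 / 0.137445 = 7.276

7.276


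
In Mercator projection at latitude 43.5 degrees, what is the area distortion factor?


area_distortion = 1/cos^2(43.5) = 1.901

1.901


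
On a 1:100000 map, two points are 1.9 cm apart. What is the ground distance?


ground = 1.9 cm * 100000 / 100 = 1900.0 m = 1.9 km

1.9 km


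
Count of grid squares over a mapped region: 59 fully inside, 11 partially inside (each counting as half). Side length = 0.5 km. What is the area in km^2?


effective squares = 59 + 11 * 0.5 = 64.5
area = 64.5 * 0.25 = 16.125 km^2

16.125 km^2


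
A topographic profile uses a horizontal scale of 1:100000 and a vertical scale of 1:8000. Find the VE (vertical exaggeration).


VE = horizontal_scale / vertical_scale = 100000 / 8000 = 12.5

12.5x


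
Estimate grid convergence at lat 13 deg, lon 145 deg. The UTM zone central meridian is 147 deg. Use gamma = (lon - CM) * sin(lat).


gamma = (145 - 147) * sin(13) = -2 * 0.224951 = -0.45 degrees

-0.45 degrees


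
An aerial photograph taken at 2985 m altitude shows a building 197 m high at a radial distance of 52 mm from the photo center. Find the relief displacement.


d = h * r / H = 197 * 52 / 2985 = 3.43 mm

3.43 mm


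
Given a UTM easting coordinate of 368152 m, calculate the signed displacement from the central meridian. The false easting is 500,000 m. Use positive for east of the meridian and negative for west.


displacement = 368152 - 500000 = -131848 m

-131848 m


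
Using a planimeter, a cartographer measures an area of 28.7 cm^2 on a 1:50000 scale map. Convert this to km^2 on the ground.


ground_area = 28.7 * (50000/100)^2 = 7175000.0 m^2 = 7.175 km^2

7.175 km^2


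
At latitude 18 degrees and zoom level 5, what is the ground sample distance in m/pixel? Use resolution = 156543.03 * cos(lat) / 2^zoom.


res = 156543.03 * cos(18) / 2^5 = 156543.03 * 0.95105652 / 32 = 4652.54 m/pixel

4652.54 m/pixel


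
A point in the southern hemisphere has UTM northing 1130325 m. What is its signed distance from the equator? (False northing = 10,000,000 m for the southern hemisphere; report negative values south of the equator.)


For southern: actual = 1130325 - 10000000 = -8869675 m

-8869675 m


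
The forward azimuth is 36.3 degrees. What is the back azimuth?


back azimuth = (36.3 + 180) mod 360 = 216.3 degrees

216.3 degrees


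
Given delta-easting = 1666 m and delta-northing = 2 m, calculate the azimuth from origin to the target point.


az = atan2(1666, 2) = 89.9 deg
adjusted to 0-360: 89.9 degrees

89.9 degrees


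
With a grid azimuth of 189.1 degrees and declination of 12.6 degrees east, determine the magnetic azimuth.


magnetic azimuth = grid azimuth - declination (east +ve)
mag_az = 189.1 - 12.6 = 176.5 degrees

176.5 degrees


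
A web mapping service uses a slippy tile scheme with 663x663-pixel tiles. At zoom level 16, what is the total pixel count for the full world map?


tiles per axis = 2^16 = 65536
total tiles = 65536^2 = 4294967296
pixels per axis = 65536 * 663 = 43450368
total pixels = 43450368^2 = 1887934479335424

1887934479335424 pixels


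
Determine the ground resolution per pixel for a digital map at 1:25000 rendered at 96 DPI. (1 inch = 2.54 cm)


pixel_cm = 2.54 / 96 ≈ 0.026458 cm
ground = pixel_cm * 25000 / 100 = 2.54 * 25000 / (96 * 100) = 63500 / 9600 ≈ 6.61 m

6.61 m


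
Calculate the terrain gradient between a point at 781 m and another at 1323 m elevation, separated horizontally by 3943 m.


gradient = (1323 - 781) / 3943 = 542 / 3943 = 0.1375

0.1375


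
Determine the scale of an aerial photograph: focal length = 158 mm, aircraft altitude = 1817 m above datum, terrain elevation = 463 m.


scale = f / (H - h) = 158 mm / 1354 m = 158 / 1354000 = 1:8570

1:8570


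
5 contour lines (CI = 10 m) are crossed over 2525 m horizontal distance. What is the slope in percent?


elevation change = 5 * 10 = 50 m
slope = 50 / 2525 * 100 = 2.0%

2.0%


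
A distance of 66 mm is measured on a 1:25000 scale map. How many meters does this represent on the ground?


ground = 66 mm * 25000 / 1000 = 1650.0 m

1650.0 m


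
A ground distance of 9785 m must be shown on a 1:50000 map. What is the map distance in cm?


map_cm = 9785 * 100 / 50000 = 19.57 cm

19.57 cm


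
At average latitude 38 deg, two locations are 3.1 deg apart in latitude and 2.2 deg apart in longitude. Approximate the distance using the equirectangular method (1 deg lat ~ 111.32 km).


dlat_km = 3.1 * 111.32 = 345.092
dlon_km = 2.2 * 111.32 * cos(38) ≈ 192.987
dist = sqrt(345.092^2 + 192.987^2) ≈ 395.4 km

395.4 km


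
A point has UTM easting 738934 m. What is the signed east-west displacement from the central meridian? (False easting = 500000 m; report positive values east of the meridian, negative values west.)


displacement = 738934 - 500000 = 238934 m

238934 m


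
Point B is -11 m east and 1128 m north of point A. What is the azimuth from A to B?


az = atan2(-11, 1128) = -0.6 deg
adjusted to 0-360: 359.4 degrees

359.4 degrees


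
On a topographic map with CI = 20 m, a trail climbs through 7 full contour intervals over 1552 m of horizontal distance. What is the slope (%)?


elevation change = 7 * 20 = 140 m
slope = 140 / 1552 * 100 = 9.0%

9.0%


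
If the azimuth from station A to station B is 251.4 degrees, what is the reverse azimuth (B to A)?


back azimuth = (251.4 + 180) mod 360 = 71.4 degrees

71.4 degrees


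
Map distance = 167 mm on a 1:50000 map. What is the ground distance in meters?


ground = 167 mm * 50000 / 1000 = 8350.0 m

8350.0 m


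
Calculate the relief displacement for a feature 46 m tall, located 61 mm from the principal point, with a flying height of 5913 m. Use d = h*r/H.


d = h * r / H = 46 * 61 / 5913 = 0.47 mm

0.47 mm


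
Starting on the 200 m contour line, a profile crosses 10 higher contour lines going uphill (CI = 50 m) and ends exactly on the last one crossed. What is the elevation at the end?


elevation = 200 + 10 * 50 = 700 m

700 m


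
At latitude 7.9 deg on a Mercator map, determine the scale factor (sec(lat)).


SF = 1 / cos(7.9) = 1 / 0.990509 = 1.01

1.01


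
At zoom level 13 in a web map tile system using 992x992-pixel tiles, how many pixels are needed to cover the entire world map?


tiles per axis = 2^13 = 8192
total tiles = 8192^2 = 67108864
pixels per axis = 8192 * 992 = 8126464
total pixels = 8126464^2 = 66039417143296

66039417143296 pixels


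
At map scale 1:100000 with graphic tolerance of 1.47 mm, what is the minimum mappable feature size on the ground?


ground = 1.47 mm * 100000 / 1000 = 147.0 m

147.0 m


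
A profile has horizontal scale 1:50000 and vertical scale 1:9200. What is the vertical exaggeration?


VE = horizontal_scale / vertical_scale = 50000 / 9200 ≈ 5.4

5.4x


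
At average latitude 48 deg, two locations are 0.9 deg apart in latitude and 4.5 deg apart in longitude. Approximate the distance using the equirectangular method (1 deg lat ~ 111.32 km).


dlat_km = 0.9 * 111.32 = 100.188
dlon_km = 4.5 * 111.32 * cos(48) ≈ 335.194
dist = sqrt(100.188^2 + 335.194^2) ≈ 349.8 km

349.8 km


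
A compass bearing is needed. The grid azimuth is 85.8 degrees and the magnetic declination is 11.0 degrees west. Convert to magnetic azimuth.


magnetic azimuth = grid azimuth - declination (east +ve)
mag_az = 85.8 - -11.0 = 96.8 degrees

96.8 degrees


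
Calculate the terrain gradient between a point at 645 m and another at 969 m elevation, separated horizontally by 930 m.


gradient = (969 - 645) / 930 = 324 / 930 = 0.3484

0.3484


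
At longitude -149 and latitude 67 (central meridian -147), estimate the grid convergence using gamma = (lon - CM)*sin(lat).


gamma = (-149 - -147) * sin(67) = -2 * 0.920505 = -1.841 degrees

-1.841 degrees


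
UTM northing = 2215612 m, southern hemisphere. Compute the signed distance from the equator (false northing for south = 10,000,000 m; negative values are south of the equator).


For southern: actual = 2215612 - 10000000 = -7784388 m

-7784388 m


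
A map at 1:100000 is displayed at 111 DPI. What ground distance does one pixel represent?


pixel_cm = 2.54 / 111 ≈ 0.022883 cm
ground = pixel_cm * 100000 / 100 = 2.54 * 100000 / (111 * 100) = 254000 / 11100 ≈ 22.88 m

22.88 m


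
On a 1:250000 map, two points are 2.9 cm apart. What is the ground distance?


ground = 2.9 cm * 250000 / 100 = 7250.0 m = 7.25 km

7.25 km


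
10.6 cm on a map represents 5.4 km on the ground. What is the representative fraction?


ground = 5.4 km = 540000 cm; RF denominator = ground / map = 540000 / 10.6 ≈ 50943; RF = 1:50943

1:50943


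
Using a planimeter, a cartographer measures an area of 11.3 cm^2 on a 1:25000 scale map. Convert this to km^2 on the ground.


ground_area = 11.3 * (25000/100)^2 = 706250.0 m^2 = 0.70625 km^2 ≈ 0.706 km^2

0.706 km^2


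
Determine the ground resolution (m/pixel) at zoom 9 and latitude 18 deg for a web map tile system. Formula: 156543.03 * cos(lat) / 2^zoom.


res = 156543.03 * cos(18) / 2^9 = 156543.03 * 0.95105652 / 512 = 290.78 m/pixel

290.78 m/pixel


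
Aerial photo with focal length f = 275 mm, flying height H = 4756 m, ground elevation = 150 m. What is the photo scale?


scale = f / (H - h) = 275 mm / 4606 m = 275 / 4606000 = 1:16749

1:16749


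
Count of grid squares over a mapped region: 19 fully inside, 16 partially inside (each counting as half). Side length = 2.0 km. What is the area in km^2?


effective squares = 19 + 16 * 0.5 = 27.0
area = 27.0 * 4.0 = 108.0 km^2

108.0 km^2


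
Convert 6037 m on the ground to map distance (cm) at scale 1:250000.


map_cm = 6037 * 100 / 250000 = 2.4148 cm ≈ 2.41 cm

2.41 cm


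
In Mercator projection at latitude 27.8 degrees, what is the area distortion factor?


area_distortion = 1/cos^2(27.8) = 1.278

1.278


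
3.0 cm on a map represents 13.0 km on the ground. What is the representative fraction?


ground = 13.0 km = 1300000 cm; RF denominator = ground / map = 1300000 / 3.0 ≈ 433333; RF = 1:433333

1:433333


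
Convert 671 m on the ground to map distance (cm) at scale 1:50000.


map_cm = 671 * 100 / 50000 = 1.342 cm ≈ 1.34 cm

1.34 cm


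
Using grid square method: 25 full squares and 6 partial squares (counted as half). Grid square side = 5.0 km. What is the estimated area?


effective squares = 25 + 6 * 0.5 = 28.0
area = 28.0 * 25.0 = 700.0 km^2

700.0 km^2


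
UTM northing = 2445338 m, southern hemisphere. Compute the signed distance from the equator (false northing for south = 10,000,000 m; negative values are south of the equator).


For southern: actual = 2445338 - 10000000 = -7554662 m

-7554662 m


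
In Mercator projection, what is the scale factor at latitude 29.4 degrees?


SF = 1 / cos(29.4) = 1 / 0.871214 = 1.148

1.148


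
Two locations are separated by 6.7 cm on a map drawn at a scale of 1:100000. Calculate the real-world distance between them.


ground = 6.7 cm * 100000 / 100 = 6700.0 m = 6.7 km

6.7 km


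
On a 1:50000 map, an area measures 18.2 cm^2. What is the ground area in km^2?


ground_area = 18.2 * (50000/100)^2 = 4550000.0 m^2 = 4.55 km^2

4.55 km^2


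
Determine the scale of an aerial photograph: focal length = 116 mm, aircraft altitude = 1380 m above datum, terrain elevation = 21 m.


scale = f / (H - h) = 116 mm / 1359 m = 116 / 1359000 = 1:11716

1:11716


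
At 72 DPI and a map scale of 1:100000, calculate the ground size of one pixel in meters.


pixel_cm = 2.54 / 72 ≈ 0.035278 cm
ground = pixel_cm * 100000 / 100 = 2.54 * 100000 / (72 * 100) = 254000 / 7200 ≈ 35.28 m

35.28 m


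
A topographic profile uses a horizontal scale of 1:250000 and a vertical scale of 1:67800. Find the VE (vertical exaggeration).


VE = horizontal_scale / vertical_scale = 250000 / 67800 ≈ 3.7

3.7x


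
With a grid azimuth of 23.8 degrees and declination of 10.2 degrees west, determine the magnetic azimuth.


magnetic azimuth = grid azimuth - declination (east +ve)
mag_az = 23.8 - -10.2 = 34.0 degrees

34.0 degrees


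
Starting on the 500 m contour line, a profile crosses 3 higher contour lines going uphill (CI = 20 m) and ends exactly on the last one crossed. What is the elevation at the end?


elevation = 500 + 3 * 20 = 560 m

560 m


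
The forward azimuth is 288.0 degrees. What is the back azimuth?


back azimuth = (288.0 + 180) mod 360 = 108.0 degrees

108.0 degrees


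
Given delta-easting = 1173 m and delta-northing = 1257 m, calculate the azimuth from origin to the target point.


az = atan2(1173, 1257) = 43.0 deg
adjusted to 0-360: 43.0 degrees

43.0 degrees


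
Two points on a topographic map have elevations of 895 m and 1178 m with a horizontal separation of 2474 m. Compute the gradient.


gradient = (1178 - 895) / 2474 = 283 / 2474 = 0.1144

0.1144


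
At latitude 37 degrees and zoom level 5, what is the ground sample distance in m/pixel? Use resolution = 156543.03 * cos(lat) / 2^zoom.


res = 156543.03 * cos(37) / 2^5 = 156543.03 * 0.79863551 / 32 = 3906.9 m/pixel

3906.9 m/pixel


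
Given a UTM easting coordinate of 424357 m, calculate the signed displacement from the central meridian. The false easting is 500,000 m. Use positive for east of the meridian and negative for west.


displacement = 424357 - 500000 = -75643 m

-75643 m


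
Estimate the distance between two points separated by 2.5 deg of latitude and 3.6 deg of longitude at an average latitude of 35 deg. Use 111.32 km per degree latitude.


dlat_km = 2.5 * 111.32 = 278.3
dlon_km = 3.6 * 111.32 * cos(35) ≈ 328.277
dist = sqrt(278.3^2 + 328.277^2) ≈ 430.4 km

430.4 km


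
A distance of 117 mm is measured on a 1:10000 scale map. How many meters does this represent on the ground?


ground = 117 mm * 10000 / 1000 = 1170.0 m

1170.0 m


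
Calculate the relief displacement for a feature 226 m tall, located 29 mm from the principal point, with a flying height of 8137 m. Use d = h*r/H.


d = h * r / H = 226 * 29 / 8137 = 0.81 mm

0.81 mm


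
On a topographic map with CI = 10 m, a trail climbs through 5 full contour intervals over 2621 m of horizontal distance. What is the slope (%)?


elevation change = 5 * 10 = 50 m
slope = 50 / 2621 * 100 = 1.9%

1.9%


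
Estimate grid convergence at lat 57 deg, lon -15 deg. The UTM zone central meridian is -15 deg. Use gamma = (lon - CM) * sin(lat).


gamma = (-15 - -15) * sin(57) = 0 * 0.838671 = 0.0 degrees

0.0 degrees


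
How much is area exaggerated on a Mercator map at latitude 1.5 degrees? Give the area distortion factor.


area_distortion = 1/cos^2(1.5) = 1.001

1.001


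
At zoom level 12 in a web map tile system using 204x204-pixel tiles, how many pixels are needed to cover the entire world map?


tiles per axis = 2^12 = 4096
total tiles = 4096^2 = 16777216
pixels per axis = 4096 * 204 = 835584
total pixels = 835584^2 = 698200621056

698200621056 pixels


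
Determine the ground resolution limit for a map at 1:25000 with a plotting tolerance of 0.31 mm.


ground = 0.31 mm * 25000 / 1000 = 7.75 m

7.75 m


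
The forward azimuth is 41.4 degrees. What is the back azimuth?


back azimuth = (41.4 + 180) mod 360 = 221.4 degrees

221.4 degrees


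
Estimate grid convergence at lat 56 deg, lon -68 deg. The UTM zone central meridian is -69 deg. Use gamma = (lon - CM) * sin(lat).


gamma = (-68 - -69) * sin(56) = 1 * 0.829038 = 0.829 degrees

0.829 degrees


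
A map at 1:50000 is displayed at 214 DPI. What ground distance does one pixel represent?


pixel_cm = 2.54 / 214 ≈ 0.011869 cm
ground = pixel_cm * 50000 / 100 = 2.54 * 50000 / (214 * 100) = 127000 / 21400 ≈ 5.93 m

5.93 m


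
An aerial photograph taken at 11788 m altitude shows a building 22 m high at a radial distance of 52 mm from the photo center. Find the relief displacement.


d = h * r / H = 22 * 52 / 11788 = 0.1 mm

0.1 mm


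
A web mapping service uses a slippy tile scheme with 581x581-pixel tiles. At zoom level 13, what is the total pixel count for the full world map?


tiles per axis = 2^13 = 8192
total tiles = 8192^2 = 67108864
pixels per axis = 8192 * 581 = 4759552
total pixels = 4759552^2 = 22653335240704

22653335240704 pixels


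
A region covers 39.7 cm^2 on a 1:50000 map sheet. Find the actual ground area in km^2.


ground_area = 39.7 * (50000/100)^2 = 9925000.0 m^2 = 9.925 km^2

9.925 km^2


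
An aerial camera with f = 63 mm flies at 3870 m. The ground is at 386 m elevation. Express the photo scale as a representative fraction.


scale = f / (H - h) = 63 mm / 3484 m = 63 / 3484000 = 1:55302

1:55302


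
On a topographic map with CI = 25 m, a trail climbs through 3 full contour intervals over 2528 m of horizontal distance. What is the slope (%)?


elevation change = 3 * 25 = 75 m
slope = 75 / 2528 * 100 = 3.0%

3.0%


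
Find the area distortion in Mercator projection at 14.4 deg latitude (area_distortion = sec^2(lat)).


area_distortion = 1/cos^2(14.4) = 1.066

1.066


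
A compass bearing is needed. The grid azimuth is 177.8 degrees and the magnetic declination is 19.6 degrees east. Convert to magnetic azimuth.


magnetic azimuth = grid azimuth - declination (east +ve)
mag_az = 177.8 - 19.6 = 158.2 degrees

158.2 degrees


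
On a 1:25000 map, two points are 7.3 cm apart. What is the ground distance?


ground = 7.3 cm * 25000 / 100 = 1825.0 m = 1.825 km

1.825 km


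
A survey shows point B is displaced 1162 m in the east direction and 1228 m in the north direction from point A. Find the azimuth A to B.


az = atan2(1162, 1228) = 43.4 deg
adjusted to 0-360: 43.4 degrees

43.4 degrees


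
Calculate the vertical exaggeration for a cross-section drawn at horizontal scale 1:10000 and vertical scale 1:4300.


VE = horizontal_scale / vertical_scale = 10000 / 4300 ≈ 2.3

2.3x


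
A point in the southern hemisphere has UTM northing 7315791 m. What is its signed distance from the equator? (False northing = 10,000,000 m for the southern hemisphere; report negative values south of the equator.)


For southern: actual = 7315791 - 10000000 = -2684209 m

-2684209 m


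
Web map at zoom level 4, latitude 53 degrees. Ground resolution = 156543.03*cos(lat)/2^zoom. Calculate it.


res = 156543.03 * cos(53) / 2^4 = 156543.03 * 0.60181502 / 16 = 5888.12 m/pixel

5888.12 m/pixel


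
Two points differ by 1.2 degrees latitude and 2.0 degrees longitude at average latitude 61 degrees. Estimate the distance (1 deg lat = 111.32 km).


dlat_km = 1.2 * 111.32 = 133.584
dlon_km = 2.0 * 111.32 * cos(61) ≈ 107.938
dist = sqrt(133.584^2 + 107.938^2) ≈ 171.7 km

171.7 km


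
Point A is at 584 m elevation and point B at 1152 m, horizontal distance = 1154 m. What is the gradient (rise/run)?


gradient = (1152 - 584) / 1154 = 568 / 1154 = 0.4922

0.4922


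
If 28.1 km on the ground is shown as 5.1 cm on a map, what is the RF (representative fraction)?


ground = 28.1 km = 2810000 cm; RF denominator = ground / map = 2810000 / 5.1 ≈ 550980; RF = 1:550980

1:550980


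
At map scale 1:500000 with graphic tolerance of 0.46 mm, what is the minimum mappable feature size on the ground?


ground = 0.46 mm * 500000 / 1000 = 230.0 m

230.0 m


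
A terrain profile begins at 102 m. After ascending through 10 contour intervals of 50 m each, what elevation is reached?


elevation = 102 + 10 * 50 = 602 m

602 m


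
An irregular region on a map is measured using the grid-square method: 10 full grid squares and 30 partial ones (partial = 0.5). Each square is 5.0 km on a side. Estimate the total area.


effective squares = 10 + 30 * 0.5 = 25.0
area = 25.0 * 25.0 = 625.0 km^2

625.0 km^2


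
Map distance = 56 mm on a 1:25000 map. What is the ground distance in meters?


ground = 56 mm * 25000 / 1000 = 1400.0 m

1400.0 m


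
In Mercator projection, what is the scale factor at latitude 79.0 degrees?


SF = 1 / cos(79.0) = 1 / 0.190809 = 5.241

5.241


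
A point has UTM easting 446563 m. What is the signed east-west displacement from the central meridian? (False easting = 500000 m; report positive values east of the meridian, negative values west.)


displacement = 446563 - 500000 = -53437 m

-53437 m


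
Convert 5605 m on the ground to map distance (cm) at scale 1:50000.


map_cm = 5605 * 100 / 50000 = 11.21 cm

11.21 cm


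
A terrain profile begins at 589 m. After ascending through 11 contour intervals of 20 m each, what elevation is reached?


elevation = 589 + 11 * 20 = 809 m

809 m


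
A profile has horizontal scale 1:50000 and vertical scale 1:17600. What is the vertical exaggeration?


VE = horizontal_scale / vertical_scale = 50000 / 17600 ≈ 2.8

2.8x


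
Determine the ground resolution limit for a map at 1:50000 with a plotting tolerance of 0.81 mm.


ground = 0.81 mm * 50000 / 1000 = 40.5 m

40.5 m


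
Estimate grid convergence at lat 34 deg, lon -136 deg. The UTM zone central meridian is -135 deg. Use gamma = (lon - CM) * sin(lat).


gamma = (-136 - -135) * sin(34) = -1 * 0.559193 = -0.559 degrees

-0.559 degrees


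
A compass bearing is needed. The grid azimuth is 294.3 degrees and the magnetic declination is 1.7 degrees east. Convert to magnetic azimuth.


magnetic azimuth = grid azimuth - declination (east +ve)
mag_az = 294.3 - 1.7 = 292.6 degrees

292.6 degrees


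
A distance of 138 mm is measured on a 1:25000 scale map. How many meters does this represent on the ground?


ground = 138 mm * 25000 / 1000 = 3450.0 m

3450.0 m


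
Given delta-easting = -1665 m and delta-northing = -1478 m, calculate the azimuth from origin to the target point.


az = atan2(-1665, -1478) = -131.6 deg
adjusted to 0-360: 228.4 degrees

228.4 degrees


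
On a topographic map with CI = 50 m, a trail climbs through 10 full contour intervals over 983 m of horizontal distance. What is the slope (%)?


elevation change = 10 * 50 = 500 m
slope = 500 / 983 * 100 = 50.9%

50.9%


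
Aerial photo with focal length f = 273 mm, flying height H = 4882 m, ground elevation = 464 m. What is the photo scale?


scale = f / (H - h) = 273 mm / 4418 m = 273 / 4418000 = 1:16183

1:16183


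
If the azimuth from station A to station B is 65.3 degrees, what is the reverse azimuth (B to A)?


back azimuth = (65.3 + 180) mod 360 = 245.3 degrees

245.3 degrees


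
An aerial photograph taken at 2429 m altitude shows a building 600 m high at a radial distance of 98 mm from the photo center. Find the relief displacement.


d = h * r / H = 600 * 98 / 2429 = 24.21 mm

24.21 mm


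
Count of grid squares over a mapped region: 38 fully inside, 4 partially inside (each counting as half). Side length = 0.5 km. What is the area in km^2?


effective squares = 38 + 4 * 0.5 = 40.0
area = 40.0 * 0.25 = 10.0 km^2

10.0 km^2


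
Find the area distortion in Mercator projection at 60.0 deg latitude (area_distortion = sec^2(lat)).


area_distortion = 1/cos^2(60.0) = 4.0

4.0


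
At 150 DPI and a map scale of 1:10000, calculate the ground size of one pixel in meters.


pixel_cm = 2.54 / 150 ≈ 0.016933 cm
ground = pixel_cm * 10000 / 100 = 2.54 * 10000 / (150 * 100) = 25400 / 15000 ≈ 1.69 m

1.69 m


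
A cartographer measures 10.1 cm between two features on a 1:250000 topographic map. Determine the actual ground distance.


ground = 10.1 cm * 250000 / 100 = 25250.0 m = 25.25 km

25.25 km


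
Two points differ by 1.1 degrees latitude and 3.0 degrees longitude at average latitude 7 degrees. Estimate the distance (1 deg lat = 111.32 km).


dlat_km = 1.1 * 111.32 = 122.452
dlon_km = 3.0 * 111.32 * cos(7) ≈ 331.471
dist = sqrt(122.452^2 + 331.471^2) ≈ 353.4 km

353.4 km


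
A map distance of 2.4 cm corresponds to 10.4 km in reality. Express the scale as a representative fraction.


ground = 10.4 km = 1040000 cm; RF denominator = ground / map = 1040000 / 2.4 ≈ 433333; RF = 1:433333

1:433333


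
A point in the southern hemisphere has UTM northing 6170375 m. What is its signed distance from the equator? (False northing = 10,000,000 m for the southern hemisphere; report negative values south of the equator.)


For southern: actual = 6170375 - 10000000 = -3829625 m

-3829625 m


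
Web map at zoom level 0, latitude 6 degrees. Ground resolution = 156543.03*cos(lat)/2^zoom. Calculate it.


res = 156543.03 * cos(6) / 2^0 = 156543.03 * 0.9945219 / 1 = 155685.47 m/pixel

155685.47 m/pixel


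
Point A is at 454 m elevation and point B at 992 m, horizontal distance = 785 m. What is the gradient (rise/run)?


gradient = (992 - 454) / 785 = 538 / 785 = 0.6854

0.6854


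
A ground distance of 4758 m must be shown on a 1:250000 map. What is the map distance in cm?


map_cm = 4758 * 100 / 250000 = 1.9032 cm ≈ 1.9 cm

1.9 cm


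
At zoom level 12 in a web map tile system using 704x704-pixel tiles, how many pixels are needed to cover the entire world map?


tiles per axis = 2^12 = 4096
total tiles = 4096^2 = 16777216
pixels per axis = 4096 * 704 = 2883584
total pixels = 2883584^2 = 8315056685056

8315056685056 pixels


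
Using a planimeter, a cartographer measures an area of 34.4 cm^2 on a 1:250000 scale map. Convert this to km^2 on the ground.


ground_area = 34.4 * (250000/100)^2 = 215000000.0 m^2 = 215.0 km^2

215.0 km^2


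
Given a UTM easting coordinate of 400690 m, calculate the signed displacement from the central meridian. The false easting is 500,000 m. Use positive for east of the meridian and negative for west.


displacement = 400690 - 500000 = -99310 m

-99310 m
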